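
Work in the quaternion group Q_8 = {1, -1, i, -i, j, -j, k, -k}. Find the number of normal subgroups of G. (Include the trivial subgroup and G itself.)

G has 6 subgroups. Checking conjugation-invariance by order — order 1: 1/1 normal; order 2: 1/1 normal; order 4: 3/3 normal; order 8: 1/1 normal.
Total normal subgroups: 6.

6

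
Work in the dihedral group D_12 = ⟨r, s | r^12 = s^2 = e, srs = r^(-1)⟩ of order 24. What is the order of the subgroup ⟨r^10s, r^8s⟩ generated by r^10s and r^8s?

12

|⟨r^10s⟩| = 2 and |⟨r^8s⟩| = 2, so |H| is a multiple of lcm(2, 2) = 2 and divides |G| = 24.
Closing under the operation: H = {e, r^2, r^4, r^6, r^8, r^10, s, r^2s, r^4s, r^6s, r^8s, r^10s}, so |H| = 12.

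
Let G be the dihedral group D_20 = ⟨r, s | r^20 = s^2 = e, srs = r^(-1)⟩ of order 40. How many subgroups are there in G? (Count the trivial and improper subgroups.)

48

|G| = 40, so by Lagrange every subgroup order divides 40. Divisors: 1, 2, 4, 5, 8, 10, 20, 40.
Subgroups by order — order 1: 1; order 2: 21; order 4: 11; order 5: 1; order 8: 5; order 10: 5; order 20: 3; order 40: 1.
Total: 1 + 21 + 11 + 1 + 5 + 5 + 3 + 1 = 48.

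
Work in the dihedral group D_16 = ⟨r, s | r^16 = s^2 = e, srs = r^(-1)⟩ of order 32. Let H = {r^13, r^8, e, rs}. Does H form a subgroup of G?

r^13 ∈ H but its inverse r^3 ∉ H, so H is not a subgroup.

No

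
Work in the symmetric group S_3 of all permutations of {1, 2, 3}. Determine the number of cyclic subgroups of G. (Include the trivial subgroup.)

5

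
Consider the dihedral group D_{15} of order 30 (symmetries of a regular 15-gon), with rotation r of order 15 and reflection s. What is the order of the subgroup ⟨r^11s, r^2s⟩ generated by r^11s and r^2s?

|⟨r^11s⟩| = 2 and |⟨r^2s⟩| = 2, so |H| is a multiple of lcm(2, 2) = 2 and divides |G| = 30.
Closing under the operation: H = {e, r^3, r^6, r^9, r^12, r^2s, r^5s, r^8s, r^11s, r^14s}, so |H| = 10.

10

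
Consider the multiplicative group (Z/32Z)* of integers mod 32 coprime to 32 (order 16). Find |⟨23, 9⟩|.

8

|⟨23⟩| = 4 and |⟨9⟩| = 4, so |H| is a multiple of lcm(4, 4) = 4 and divides |G| = 16.
Closing under the operation: H = {1, 7, 9, 15, 17, 23, 25, 31}, so |H| = 8.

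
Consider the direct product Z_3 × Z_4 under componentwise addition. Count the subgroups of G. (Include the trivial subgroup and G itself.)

|G| = 12, so by Lagrange every subgroup order divides 12. Divisors: 1, 2, 3, 4, 6, 12.
Subgroups by order — order 1: 1; order 2: 1; order 3: 1; order 4: 1; order 6: 1; order 12: 1.
Total: 1 + 1 + 1 + 1 + 1 + 1 = 6.

6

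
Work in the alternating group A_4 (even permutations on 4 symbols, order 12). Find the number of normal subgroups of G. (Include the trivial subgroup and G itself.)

3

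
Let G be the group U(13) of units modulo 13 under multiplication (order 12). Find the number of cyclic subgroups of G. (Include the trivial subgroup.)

6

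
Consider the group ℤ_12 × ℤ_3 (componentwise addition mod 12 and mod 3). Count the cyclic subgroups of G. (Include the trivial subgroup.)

15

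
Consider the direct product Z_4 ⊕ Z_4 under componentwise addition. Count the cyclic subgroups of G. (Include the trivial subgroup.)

Each element a generates a cyclic subgroup ⟨a⟩; distinct elements may generate the same one (a cyclic group of order d has φ(d) generators).
Cyclic subgroups by order — order 1: 1; order 2: 3; order 4: 6.
Total: 10.

10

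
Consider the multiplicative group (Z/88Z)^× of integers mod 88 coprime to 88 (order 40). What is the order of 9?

5

Compute successive powers of 9 mod 88: 9, 81, 25, 49, 1; 9^5 ≡ 1 (mod 88).
So |⟨9⟩| = 5.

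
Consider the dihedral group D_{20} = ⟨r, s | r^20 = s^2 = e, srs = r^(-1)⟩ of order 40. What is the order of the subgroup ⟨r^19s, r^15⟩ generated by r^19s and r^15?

8

|⟨r^19s⟩| = 2 and |⟨r^15⟩| = 4, so |H| is a multiple of lcm(2, 4) = 4 and divides |G| = 40.
Closing under the operation: H = {e, r^5, r^10, r^15, r^4s, r^9s, r^14s, r^19s}, so |H| = 8.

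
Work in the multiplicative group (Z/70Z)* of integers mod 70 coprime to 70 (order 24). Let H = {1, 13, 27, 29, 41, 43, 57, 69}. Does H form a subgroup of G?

Yes

|H| = 8 divides |G| = 24, consistent with Lagrange.
H contains the identity, every element's inverse is in H, and H is closed under ·: it is a subgroup.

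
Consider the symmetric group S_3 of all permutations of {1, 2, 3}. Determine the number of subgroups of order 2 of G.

|G| = 6 and 2 | 6, so subgroups of order 2 are possible by Lagrange.
The subgroups of order 2 are: {e, (1 2)}; {e, (1 3)}; {e, (2 3)}.
So G has 3 subgroups of order 2.

3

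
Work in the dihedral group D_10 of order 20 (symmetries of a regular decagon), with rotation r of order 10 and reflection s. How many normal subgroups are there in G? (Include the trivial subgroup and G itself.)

7

G has 22 subgroups. Checking conjugation-invariance by order — order 1: 1/1 normal; order 2: 1/11 normal; order 4: 0/5 normal; order 5: 1/1 normal; order 10: 3/3 normal; order 20: 1/1 normal.
Total normal subgroups: 7.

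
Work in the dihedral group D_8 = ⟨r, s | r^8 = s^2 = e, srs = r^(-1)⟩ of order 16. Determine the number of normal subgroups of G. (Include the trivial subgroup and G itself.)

G has 19 subgroups. Checking conjugation-invariance by order — order 1: 1/1 normal; order 2: 1/9 normal; order 4: 1/5 normal; order 8: 3/3 normal; order 16: 1/1 normal.
Total normal subgroups: 7.

7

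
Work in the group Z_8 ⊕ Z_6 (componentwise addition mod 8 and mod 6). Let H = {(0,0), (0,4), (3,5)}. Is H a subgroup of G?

(0,4) ∈ H but its inverse (0,2) ∉ H, so H is not a subgroup.

No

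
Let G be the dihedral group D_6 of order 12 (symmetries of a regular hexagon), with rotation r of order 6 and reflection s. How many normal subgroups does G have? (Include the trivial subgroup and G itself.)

7

G has 16 subgroups. Checking conjugation-invariance by order — order 1: 1/1 normal; order 2: 1/7 normal; order 3: 1/1 normal; order 4: 0/3 normal; order 6: 3/3 normal; order 12: 1/1 normal.
Total normal subgroups: 7.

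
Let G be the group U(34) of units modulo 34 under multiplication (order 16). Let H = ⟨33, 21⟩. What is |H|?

4

|⟨33⟩| = 2 and |⟨21⟩| = 4, so |H| is a multiple of lcm(2, 4) = 4 and divides |G| = 16.
Closing under the operation: H = {1, 13, 21, 33}, so |H| = 4.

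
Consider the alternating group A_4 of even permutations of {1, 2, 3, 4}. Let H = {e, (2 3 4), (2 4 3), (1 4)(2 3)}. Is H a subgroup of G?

No

Closure fails: (2 4 3) ∘ (1 4)(2 3) = (1 3 4) ∉ H. So H is not a subgroup.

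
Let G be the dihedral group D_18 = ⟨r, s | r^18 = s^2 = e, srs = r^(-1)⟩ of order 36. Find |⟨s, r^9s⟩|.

|⟨s⟩| = 2 and |⟨r^9s⟩| = 2, so |H| is a multiple of lcm(2, 2) = 2 and divides |G| = 36.
Closing under the operation: H = {e, r^9, s, r^9s}, so |H| = 4.

4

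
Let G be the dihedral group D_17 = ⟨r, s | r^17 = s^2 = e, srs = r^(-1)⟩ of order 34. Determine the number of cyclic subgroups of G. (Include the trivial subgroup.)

A cyclic subgroup of order d is generated by each of its φ(d) elements of order d, so the cyclic subgroups of order d number (#elements of order d)/φ(d).
Cyclic subgroups by order — order 1: 1; order 2: 17; order 17: 1.
Total: 19.

19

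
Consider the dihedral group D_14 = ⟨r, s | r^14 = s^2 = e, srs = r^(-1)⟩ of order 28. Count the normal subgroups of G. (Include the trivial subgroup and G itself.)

G has 28 subgroups. Checking conjugation-invariance by order — order 1: 1/1 normal; order 2: 1/15 normal; order 4: 0/7 normal; order 7: 1/1 normal; order 14: 3/3 normal; order 28: 1/1 normal.
Total normal subgroups: 7.

7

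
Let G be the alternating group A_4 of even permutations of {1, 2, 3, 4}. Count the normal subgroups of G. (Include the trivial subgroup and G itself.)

G has 10 subgroups. Checking conjugation-invariance by order — order 1: 1/1 normal; order 2: 0/3 normal; order 3: 0/4 normal; order 4: 1/1 normal; order 12: 1/1 normal.
Total normal subgroups: 3.

3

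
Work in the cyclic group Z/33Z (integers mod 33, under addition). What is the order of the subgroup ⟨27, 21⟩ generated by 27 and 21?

|⟨27⟩| = 11 and |⟨21⟩| = 11, so |H| is a multiple of lcm(11, 11) = 11 and divides |G| = 33.
Closing under the operation: H = {0, 3, 6, 9, 12, 15, 18, 21, 24, 27, 30}, so |H| = 11.

11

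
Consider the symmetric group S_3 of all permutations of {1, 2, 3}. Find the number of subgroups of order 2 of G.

|G| = 6 and 2 | 6, so subgroups of order 2 are possible by Lagrange.
The subgroups of order 2 are: {e, (1 2)}; {e, (1 3)}; {e, (2 3)}.
So G has 3 subgroups of order 2.

3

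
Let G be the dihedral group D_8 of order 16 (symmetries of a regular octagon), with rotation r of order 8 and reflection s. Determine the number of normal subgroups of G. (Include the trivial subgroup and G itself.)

G has 19 subgroups. Checking conjugation-invariance by order — order 1: 1/1 normal; order 2: 1/9 normal; order 4: 1/5 normal; order 8: 3/3 normal; order 16: 1/1 normal.
Total normal subgroups: 7.

7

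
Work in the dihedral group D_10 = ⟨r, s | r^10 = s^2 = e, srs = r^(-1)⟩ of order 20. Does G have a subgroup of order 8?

8 does not divide |G| = 20, so by Lagrange no subgroup of order 8 exists.

No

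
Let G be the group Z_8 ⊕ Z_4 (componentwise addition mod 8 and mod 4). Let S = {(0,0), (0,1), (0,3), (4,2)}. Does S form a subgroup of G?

No

Closure fails: (0,1) + (0,1) = (0,2) ∉ S. So S is not a subgroup.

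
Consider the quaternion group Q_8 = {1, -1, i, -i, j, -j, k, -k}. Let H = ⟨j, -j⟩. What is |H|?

4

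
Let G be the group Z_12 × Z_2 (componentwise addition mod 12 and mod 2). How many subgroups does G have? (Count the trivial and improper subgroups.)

16

|G| = 24, so by Lagrange every subgroup order divides 24. Divisors: 1, 2, 3, 4, 6, 8, 12, 24.
Subgroups by order — order 1: 1; order 2: 3; order 3: 1; order 4: 3; order 6: 3; order 8: 1; order 12: 3; order 24: 1.
Total: 1 + 3 + 1 + 3 + 3 + 1 + 3 + 1 = 16.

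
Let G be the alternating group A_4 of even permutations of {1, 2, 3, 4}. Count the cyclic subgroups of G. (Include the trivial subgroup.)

8

Each element a generates a cyclic subgroup ⟨a⟩; distinct elements may generate the same one (a cyclic group of order d has φ(d) generators).
Cyclic subgroups by order — order 1: 1; order 2: 3; order 3: 4.
Total: 8.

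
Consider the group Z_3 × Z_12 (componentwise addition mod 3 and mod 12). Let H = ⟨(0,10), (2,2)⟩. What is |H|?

18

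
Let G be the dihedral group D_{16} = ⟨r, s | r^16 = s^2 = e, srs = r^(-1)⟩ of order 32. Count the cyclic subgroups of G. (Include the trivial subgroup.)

21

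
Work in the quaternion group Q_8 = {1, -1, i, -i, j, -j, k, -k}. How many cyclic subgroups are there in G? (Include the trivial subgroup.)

5

Each element a generates a cyclic subgroup ⟨a⟩; distinct elements may generate the same one (a cyclic group of order d has φ(d) generators).
Cyclic subgroups by order — order 1: 1; order 2: 1; order 4: 3.
Total: 5.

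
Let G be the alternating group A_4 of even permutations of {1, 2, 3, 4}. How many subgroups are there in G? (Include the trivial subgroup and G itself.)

|G| = 12, so by Lagrange every subgroup order divides 12. Divisors: 1, 2, 3, 4, 6, 12.
Subgroups by order — order 1: 1; order 2: 3; order 3: 4; order 4: 1; order 6: 0; order 12: 1.
Total: 1 + 3 + 4 + 1 + 0 + 1 = 10.

10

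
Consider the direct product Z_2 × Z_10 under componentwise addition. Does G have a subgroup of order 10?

Yes

10 | 20. A subgroup of order 10 is {(0,0), (0,1), (0,2), (0,3), (0,4), (0,5), (0,6), (0,7), (0,8), (0,9)}.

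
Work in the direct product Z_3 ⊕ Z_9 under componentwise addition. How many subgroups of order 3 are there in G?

|G| = 27 and 3 | 27, so subgroups of order 3 are possible by Lagrange.
The subgroups of order 3 are: {(0,0), (0,3), (0,6)}; {(0,0), (1,0), (2,0)}; {(0,0), (1,3), (2,6)}; {(0,0), (1,6), (2,3)}.
So G has 4 subgroups of order 3.

4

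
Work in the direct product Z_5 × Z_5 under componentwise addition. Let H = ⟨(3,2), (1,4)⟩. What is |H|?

5

|⟨(3,2)⟩| = 5 and |⟨(1,4)⟩| = 5, so |H| is a multiple of lcm(5, 5) = 5 and divides |G| = 25.
Closing under the operation: H = {(0,0), (1,4), (2,3), (3,2), (4,1)}, so |H| = 5.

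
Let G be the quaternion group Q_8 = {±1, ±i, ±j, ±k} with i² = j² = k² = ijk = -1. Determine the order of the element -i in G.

Computing powers of -i: the smallest k with (-i)^k = e is k = 4.

4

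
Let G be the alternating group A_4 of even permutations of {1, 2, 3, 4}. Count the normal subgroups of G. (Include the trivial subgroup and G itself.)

G has 10 subgroups. Checking conjugation-invariance by order — order 1: 1/1 normal; order 2: 0/3 normal; order 3: 0/4 normal; order 4: 1/1 normal; order 12: 1/1 normal.
Total normal subgroups: 3.

3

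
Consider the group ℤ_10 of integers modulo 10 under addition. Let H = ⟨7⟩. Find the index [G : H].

|⟨7⟩| = 10 and |G| = 10.
By Lagrange, [G : H] = |G|/|H| = 10/10 = 1.

1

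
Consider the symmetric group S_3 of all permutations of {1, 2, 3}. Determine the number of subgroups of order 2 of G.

|G| = 6 and 2 | 6, so subgroups of order 2 are possible by Lagrange.
The subgroups of order 2 are: {e, (1 2)}; {e, (1 3)}; {e, (2 3)}.
So G has 3 subgroups of order 2.

3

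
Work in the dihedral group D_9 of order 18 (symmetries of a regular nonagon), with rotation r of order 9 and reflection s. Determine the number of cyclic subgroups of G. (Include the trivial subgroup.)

A cyclic subgroup of order d is generated by each of its φ(d) elements of order d, so the cyclic subgroups of order d number (#elements of order d)/φ(d).
Cyclic subgroups by order — order 1: 1; order 2: 9; order 3: 1; order 9: 1.
Total: 12.

12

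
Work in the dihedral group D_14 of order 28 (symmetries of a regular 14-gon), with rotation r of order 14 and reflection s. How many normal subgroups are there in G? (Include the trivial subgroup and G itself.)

G has 28 subgroups. Checking conjugation-invariance by order — order 1: 1/1 normal; order 2: 1/15 normal; order 4: 0/7 normal; order 7: 1/1 normal; order 14: 3/3 normal; order 28: 1/1 normal.
Total normal subgroups: 7.

7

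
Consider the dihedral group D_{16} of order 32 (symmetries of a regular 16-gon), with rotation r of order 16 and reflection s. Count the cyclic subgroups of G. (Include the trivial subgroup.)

A cyclic subgroup of order d is generated by each of its φ(d) elements of order d, so the cyclic subgroups of order d number (#elements of order d)/φ(d).
Cyclic subgroups by order — order 1: 1; order 2: 17; order 4: 1; order 8: 1; order 16: 1.
Total: 21.

21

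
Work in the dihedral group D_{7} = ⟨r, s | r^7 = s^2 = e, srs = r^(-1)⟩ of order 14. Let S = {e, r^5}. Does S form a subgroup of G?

No

r^5 ∈ S but its inverse r^2 ∉ S, so S is not a subgroup.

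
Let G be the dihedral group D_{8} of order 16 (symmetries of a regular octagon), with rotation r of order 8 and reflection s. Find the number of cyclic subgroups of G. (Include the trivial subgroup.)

12

A cyclic subgroup of order d is generated by each of its φ(d) elements of order d, so the cyclic subgroups of order d number (#elements of order d)/φ(d).
Cyclic subgroups by order — order 1: 1; order 2: 9; order 4: 1; order 8: 1.
Total: 12.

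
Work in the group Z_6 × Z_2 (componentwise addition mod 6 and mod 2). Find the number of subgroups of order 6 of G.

3

|G| = 12 and 6 | 12, so subgroups of order 6 are possible by Lagrange.
The subgroups of order 6 are: {(0,0), (0,1), (2,0), (2,1), (4,0), (4,1)}; {(0,0), (1,0), (2,0), (3,0), (4,0), (5,0)}; {(0,0), (1,1), (2,0), (3,1), (4,0), (5,1)}.
So G has 3 subgroups of order 6.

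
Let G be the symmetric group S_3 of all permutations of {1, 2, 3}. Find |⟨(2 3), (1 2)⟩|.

6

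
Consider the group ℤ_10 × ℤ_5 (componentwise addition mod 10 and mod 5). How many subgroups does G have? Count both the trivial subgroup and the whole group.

16

|G| = 50, so by Lagrange every subgroup order divides 50. Divisors: 1, 2, 5, 10, 25, 50.
Subgroups by order — order 1: 1; order 2: 1; order 5: 6; order 10: 6; order 25: 1; order 50: 1.
Total: 1 + 1 + 6 + 6 + 1 + 1 = 16.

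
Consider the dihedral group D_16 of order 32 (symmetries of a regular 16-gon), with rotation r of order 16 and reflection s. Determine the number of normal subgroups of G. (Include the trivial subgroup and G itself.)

8

G has 36 subgroups. Checking conjugation-invariance by order — order 1: 1/1 normal; order 2: 1/17 normal; order 4: 1/9 normal; order 8: 1/5 normal; order 16: 3/3 normal; order 32: 1/1 normal.
Total normal subgroups: 8.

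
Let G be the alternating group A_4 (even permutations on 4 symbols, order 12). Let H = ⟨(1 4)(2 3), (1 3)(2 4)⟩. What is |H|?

|⟨(1 4)(2 3)⟩| = 2 and |⟨(1 3)(2 4)⟩| = 2, so |H| is a multiple of lcm(2, 2) = 2 and divides |G| = 12.
Closing under the operation: H = {e, (1 2)(3 4), (1 3)(2 4), (1 4)(2 3)}, so |H| = 4.

4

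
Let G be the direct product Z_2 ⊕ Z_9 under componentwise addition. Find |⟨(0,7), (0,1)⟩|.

9

|⟨(0,7)⟩| = 9 and |⟨(0,1)⟩| = 9, so |H| is a multiple of lcm(9, 9) = 9 and divides |G| = 18.
Closing under the operation: H = {(0,0), (0,1), (0,2), (0,3), (0,4), (0,5), (0,6), (0,7), (0,8)}, so |H| = 9.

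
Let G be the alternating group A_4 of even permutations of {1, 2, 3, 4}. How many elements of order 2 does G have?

3

The elements of order 2 are: (1 2)(3 4), (1 3)(2 4), (1 4)(2 3).
That's 3.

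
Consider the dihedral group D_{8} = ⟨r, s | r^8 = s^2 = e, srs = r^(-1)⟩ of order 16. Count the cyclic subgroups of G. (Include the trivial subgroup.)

12

A cyclic subgroup of order d is generated by each of its φ(d) elements of order d, so the cyclic subgroups of order d number (#elements of order d)/φ(d).
Cyclic subgroups by order — order 1: 1; order 2: 9; order 4: 1; order 8: 1.
Total: 12.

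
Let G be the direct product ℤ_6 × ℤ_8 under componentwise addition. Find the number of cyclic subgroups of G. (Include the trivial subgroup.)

16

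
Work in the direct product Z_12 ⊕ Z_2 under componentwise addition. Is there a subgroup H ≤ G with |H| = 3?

3 | 24. A subgroup of order 3 is {(0,0), (4,0), (8,0)}.

Yes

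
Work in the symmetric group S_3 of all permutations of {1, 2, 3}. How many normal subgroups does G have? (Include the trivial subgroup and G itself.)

G has 6 subgroups. Checking conjugation-invariance by order — order 1: 1/1 normal; order 2: 0/3 normal; order 3: 1/1 normal; order 6: 1/1 normal.
Total normal subgroups: 3.

3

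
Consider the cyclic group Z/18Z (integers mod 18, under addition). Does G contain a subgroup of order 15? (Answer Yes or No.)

No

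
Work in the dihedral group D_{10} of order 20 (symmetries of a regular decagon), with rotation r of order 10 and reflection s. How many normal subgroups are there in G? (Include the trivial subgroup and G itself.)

7

G has 22 subgroups. Checking conjugation-invariance by order — order 1: 1/1 normal; order 2: 1/11 normal; order 4: 0/5 normal; order 5: 1/1 normal; order 10: 3/3 normal; order 20: 1/1 normal.
Total normal subgroups: 7.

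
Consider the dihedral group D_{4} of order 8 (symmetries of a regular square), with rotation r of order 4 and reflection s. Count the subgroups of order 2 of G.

5

|G| = 8 and 2 | 8, so subgroups of order 2 are possible by Lagrange.
The subgroups of order 2 are: {e, r^2}; {e, r^2s}; {e, r^3s}; {e, rs}; … (5 in all).
So G has 5 subgroups of order 2.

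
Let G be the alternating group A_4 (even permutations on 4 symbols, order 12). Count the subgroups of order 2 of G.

3

|G| = 12 and 2 | 12, so subgroups of order 2 are possible by Lagrange.
The subgroups of order 2 are: {e, (1 2)(3 4)}; {e, (1 3)(2 4)}; {e, (1 4)(2 3)}.
So G has 3 subgroups of order 2.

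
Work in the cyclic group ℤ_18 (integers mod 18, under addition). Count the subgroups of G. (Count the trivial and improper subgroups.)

6

Subgroups of the cyclic group ℤ_18 correspond bijectively to divisors of 18.
Divisors of 18: 1, 2, 3, 6, 9, 18.
So ℤ_18 has 6 subgroups.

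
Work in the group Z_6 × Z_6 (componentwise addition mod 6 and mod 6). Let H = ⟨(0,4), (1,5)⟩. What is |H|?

18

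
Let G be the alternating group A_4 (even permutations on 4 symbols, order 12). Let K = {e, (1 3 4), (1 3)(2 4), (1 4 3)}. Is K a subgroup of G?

Closure fails: (1 4 3) ∘ (1 3)(2 4) = (2 3 4) ∉ K. So K is not a subgroup.

No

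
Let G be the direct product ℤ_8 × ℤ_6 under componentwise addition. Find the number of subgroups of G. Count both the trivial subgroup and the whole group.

22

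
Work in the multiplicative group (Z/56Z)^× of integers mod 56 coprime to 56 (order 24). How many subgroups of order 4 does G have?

7

|G| = 24 and 4 | 24, so subgroups of order 4 are possible by Lagrange.
The subgroups of order 4 are: {1, 13, 15, 27}; {1, 13, 29, 41}; {1, 13, 43, 55}; {1, 15, 29, 43}; … (7 in all).
So G has 7 subgroups of order 4.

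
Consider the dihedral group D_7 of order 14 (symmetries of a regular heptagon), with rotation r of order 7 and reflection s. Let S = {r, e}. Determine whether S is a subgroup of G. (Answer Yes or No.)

r ∈ S but its inverse r^6 ∉ S, so S is not a subgroup.

No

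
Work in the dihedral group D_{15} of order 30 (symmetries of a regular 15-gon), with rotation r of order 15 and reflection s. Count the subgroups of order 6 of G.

5

|G| = 30 and 6 | 30, so subgroups of order 6 are possible by Lagrange.
The subgroups of order 6 are: {e, r^5, r^10, s, r^5s, r^10s}; {e, r^5, r^10, rs, r^6s, r^11s}; {e, r^5, r^10, r^2s, r^7s, r^12s}; {e, r^5, r^10, r^3s, r^8s, r^13s}; … (5 in all).
So G has 5 subgroups of order 6.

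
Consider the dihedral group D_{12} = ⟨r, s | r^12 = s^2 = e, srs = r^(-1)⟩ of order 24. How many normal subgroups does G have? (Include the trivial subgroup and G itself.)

9

G has 34 subgroups. Checking conjugation-invariance by order — order 1: 1/1 normal; order 2: 1/13 normal; order 3: 1/1 normal; order 4: 1/7 normal; order 6: 1/5 normal; order 8: 0/3 normal; order 12: 3/3 normal; order 24: 1/1 normal.
Total normal subgroups: 9.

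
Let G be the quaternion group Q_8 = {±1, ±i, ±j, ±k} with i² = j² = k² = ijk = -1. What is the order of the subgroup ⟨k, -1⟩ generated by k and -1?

4

|⟨k⟩| = 4 and |⟨-1⟩| = 2, so |H| is a multiple of lcm(4, 2) = 4 and divides |G| = 8.
Closing under the operation: H = {1, -1, k, -k}, so |H| = 4.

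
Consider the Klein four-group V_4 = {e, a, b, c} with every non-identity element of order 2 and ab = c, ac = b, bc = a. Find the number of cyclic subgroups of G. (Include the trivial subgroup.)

Each element a generates a cyclic subgroup ⟨a⟩; distinct elements may generate the same one (a cyclic group of order d has φ(d) generators).
Cyclic subgroups by order — order 1: 1; order 2: 3.
Total: 4.

4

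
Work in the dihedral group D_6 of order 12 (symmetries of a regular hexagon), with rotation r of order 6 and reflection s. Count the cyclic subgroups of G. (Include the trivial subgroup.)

A cyclic subgroup of order d is generated by each of its φ(d) elements of order d, so the cyclic subgroups of order d number (#elements of order d)/φ(d).
Cyclic subgroups by order — order 1: 1; order 2: 7; order 3: 1; order 6: 1.
Total: 10.

10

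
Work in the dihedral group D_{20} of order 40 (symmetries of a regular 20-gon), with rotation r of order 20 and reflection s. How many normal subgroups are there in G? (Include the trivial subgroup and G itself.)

9

G has 48 subgroups. Checking conjugation-invariance by order — order 1: 1/1 normal; order 2: 1/21 normal; order 4: 1/11 normal; order 5: 1/1 normal; order 8: 0/5 normal; order 10: 1/5 normal; order 20: 3/3 normal; order 40: 1/1 normal.
Total normal subgroups: 9.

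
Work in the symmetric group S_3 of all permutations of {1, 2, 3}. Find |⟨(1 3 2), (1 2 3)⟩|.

3

|⟨(1 3 2)⟩| = 3 and |⟨(1 2 3)⟩| = 3, so |H| is a multiple of lcm(3, 3) = 3 and divides |G| = 6.
Closing under the operation: H = {e, (1 2 3), (1 3 2)}, so |H| = 3.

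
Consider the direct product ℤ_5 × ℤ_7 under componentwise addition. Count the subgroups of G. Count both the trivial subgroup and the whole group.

|G| = 35, so by Lagrange every subgroup order divides 35. Divisors: 1, 5, 7, 35.
Subgroups by order — order 1: 1; order 5: 1; order 7: 1; order 35: 1.
Total: 1 + 1 + 1 + 1 = 4.

4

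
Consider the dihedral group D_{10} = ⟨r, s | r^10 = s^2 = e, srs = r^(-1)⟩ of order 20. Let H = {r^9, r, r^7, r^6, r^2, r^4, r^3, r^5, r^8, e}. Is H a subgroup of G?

Yes

|H| = 10 divides |G| = 20, consistent with Lagrange.
H contains the identity, every element's inverse is in H, and H is closed under ·: it is a subgroup.
In fact H = ⟨r^9⟩.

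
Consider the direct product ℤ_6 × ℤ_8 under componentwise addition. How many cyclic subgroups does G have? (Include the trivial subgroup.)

Group the elements of G by the cyclic subgroup they generate; each cyclic subgroup of order d accounts for φ(d) elements.
Cyclic subgroups by order — order 1: 1; order 2: 3; order 3: 1; order 4: 2; order 6: 3; order 8: 2; order 12: 2; order 24: 2.
Total: 16.

16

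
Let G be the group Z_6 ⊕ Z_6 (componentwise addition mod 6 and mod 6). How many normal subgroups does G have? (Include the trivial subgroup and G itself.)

30

G is abelian, so every subgroup is normal.
G has 30 subgroups in total, hence 30 normal subgroups.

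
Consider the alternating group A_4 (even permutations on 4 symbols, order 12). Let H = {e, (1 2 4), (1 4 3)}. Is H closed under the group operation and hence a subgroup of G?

No

(1 4 3) ∈ H but its inverse (1 3 4) ∉ H, so H is not a subgroup.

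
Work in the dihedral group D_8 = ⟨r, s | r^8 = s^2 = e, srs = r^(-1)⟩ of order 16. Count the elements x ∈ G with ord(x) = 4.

The elements of order 4 are: r^2, r^6.
That's 2.

2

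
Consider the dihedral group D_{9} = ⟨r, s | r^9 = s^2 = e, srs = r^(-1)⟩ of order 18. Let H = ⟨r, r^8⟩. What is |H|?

|⟨r⟩| = 9 and |⟨r^8⟩| = 9, so |H| is a multiple of lcm(9, 9) = 9 and divides |G| = 18.
Closing under the operation: H = {e, r, r^2, r^3, r^4, r^5, r^6, r^7, r^8}, so |H| = 9.

9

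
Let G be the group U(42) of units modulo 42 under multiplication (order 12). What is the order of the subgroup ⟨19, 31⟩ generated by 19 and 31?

|⟨19⟩| = 6 and |⟨31⟩| = 6, so |H| is a multiple of lcm(6, 6) = 6 and divides |G| = 12.
Closing under the operation: H = {1, 13, 19, 25, 31, 37}, so |H| = 6.

6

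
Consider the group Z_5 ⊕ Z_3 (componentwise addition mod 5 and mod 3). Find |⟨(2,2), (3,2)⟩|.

15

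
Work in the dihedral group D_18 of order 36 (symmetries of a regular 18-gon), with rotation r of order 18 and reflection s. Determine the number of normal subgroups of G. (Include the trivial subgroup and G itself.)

9

G has 45 subgroups. Checking conjugation-invariance by order — order 1: 1/1 normal; order 2: 1/19 normal; order 3: 1/1 normal; order 4: 0/9 normal; order 6: 1/7 normal; order 9: 1/1 normal; order 12: 0/3 normal; order 18: 3/3 normal; order 36: 1/1 normal.
Total normal subgroups: 9.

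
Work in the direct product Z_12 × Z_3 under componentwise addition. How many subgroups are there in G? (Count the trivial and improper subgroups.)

|G| = 36, so by Lagrange every subgroup order divides 36. Divisors: 1, 2, 3, 4, 6, 9, 12, 18, 36.
Subgroups by order — order 1: 1; order 2: 1; order 3: 4; order 4: 1; order 6: 4; order 9: 1; order 12: 4; order 18: 1; order 36: 1.
Total: 1 + 1 + 4 + 1 + 4 + 1 + 4 + 1 + 1 = 18.

18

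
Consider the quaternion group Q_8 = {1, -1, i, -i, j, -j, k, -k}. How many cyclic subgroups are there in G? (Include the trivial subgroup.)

5

Group the elements of G by the cyclic subgroup they generate; each cyclic subgroup of order d accounts for φ(d) elements.
Cyclic subgroups by order — order 1: 1; order 2: 1; order 4: 3.
Total: 5.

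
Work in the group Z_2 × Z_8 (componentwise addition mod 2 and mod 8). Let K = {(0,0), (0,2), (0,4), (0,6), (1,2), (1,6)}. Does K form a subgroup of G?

|K| = 6 does not divide |G| = 16, so by Lagrange K is not a subgroup.

No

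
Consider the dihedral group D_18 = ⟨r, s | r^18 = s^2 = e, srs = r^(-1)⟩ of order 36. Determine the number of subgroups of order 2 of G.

19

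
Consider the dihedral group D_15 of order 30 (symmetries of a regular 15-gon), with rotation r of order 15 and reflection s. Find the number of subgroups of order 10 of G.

3

|G| = 30 and 10 | 30, so subgroups of order 10 are possible by Lagrange.
The subgroups of order 10 are: {e, r^3, r^6, r^9, r^12, rs, r^4s, r^7s, r^10s, r^13s}; {e, r^3, r^6, r^9, r^12, r^2s, r^5s, r^8s, r^11s, r^14s}; {e, r^3, r^6, r^9, r^12, s, r^3s, r^6s, r^9s, r^12s}.
So G has 3 subgroups of order 10.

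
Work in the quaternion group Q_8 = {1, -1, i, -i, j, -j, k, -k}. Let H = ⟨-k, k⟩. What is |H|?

|⟨-k⟩| = 4 and |⟨k⟩| = 4, so |H| is a multiple of lcm(4, 4) = 4 and divides |G| = 8.
Closing under the operation: H = {1, -1, k, -k}, so |H| = 4.

4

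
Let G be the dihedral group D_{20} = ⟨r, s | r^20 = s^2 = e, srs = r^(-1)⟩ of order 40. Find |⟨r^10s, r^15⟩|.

8

|⟨r^10s⟩| = 2 and |⟨r^15⟩| = 4, so |H| is a multiple of lcm(2, 4) = 4 and divides |G| = 40.
Closing under the operation: H = {e, r^5, r^10, r^15, s, r^5s, r^10s, r^15s}, so |H| = 8.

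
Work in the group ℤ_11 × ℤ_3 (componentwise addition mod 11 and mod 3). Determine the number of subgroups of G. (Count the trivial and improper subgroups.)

|G| = 33, so by Lagrange every subgroup order divides 33. Divisors: 1, 3, 11, 33.
Subgroups by order — order 1: 1; order 3: 1; order 11: 1; order 33: 1.
Total: 1 + 1 + 1 + 1 = 4.

4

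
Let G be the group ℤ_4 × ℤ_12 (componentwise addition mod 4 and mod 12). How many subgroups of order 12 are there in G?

|G| = 48 and 12 | 48, so subgroups of order 12 are possible by Lagrange.
The subgroups of order 12 are: {(0,0), (0,1), (0,2), (0,3), (0,4), (0,5), (0,6), (0,7), (0,8), (0,9), (0,10), (0,11)}; {(0,0), (0,2), (0,4), (0,6), (0,8), (0,10), (2,0), (2,2), (2,4), (2,6), (2,8), (2,10)}; {(0,0), (0,2), (0,4), (0,6), (0,8), (0,10), (2,1), (2,3), (2,5), (2,7), (2,9), (2,11)}; {(0,0), (0,4), (0,8), (1,0), (1,4), (1,8), (2,0), (2,4), (2,8), (3,0), (3,4), (3,8)}; … (7 in all).
So G has 7 subgroups of order 12.

7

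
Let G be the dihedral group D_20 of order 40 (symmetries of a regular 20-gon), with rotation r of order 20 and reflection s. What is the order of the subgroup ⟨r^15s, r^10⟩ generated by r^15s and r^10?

4

|⟨r^15s⟩| = 2 and |⟨r^10⟩| = 2, so |H| is a multiple of lcm(2, 2) = 2 and divides |G| = 40.
Closing under the operation: H = {e, r^10, r^5s, r^15s}, so |H| = 4.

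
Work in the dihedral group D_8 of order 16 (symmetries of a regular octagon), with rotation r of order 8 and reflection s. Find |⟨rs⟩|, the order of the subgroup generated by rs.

Computing powers of rs: the smallest k with (rs)^k = e is k = 2.

2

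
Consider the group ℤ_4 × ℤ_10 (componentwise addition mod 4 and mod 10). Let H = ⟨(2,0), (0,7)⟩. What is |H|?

20

|⟨(2,0)⟩| = 2 and |⟨(0,7)⟩| = 10, so |H| is a multiple of lcm(2, 10) = 10 and divides |G| = 40.
Closing under the operation: H = {(0,0), (0,1), (0,2), (0,3), (0,4), (0,5), (0,6), (0,7), (0,8), (0,9), (2,0), (2,1), (2,2), (2,3), (2,4), (2,5), (2,6), (2,7), (2,8), (2,9)}, so |H| = 20.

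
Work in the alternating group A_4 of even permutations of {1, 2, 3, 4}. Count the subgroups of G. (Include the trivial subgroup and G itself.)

10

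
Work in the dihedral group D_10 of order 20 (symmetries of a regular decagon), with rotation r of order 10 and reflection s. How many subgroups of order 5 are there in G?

1

|G| = 20 and 5 | 20, so subgroups of order 5 are possible by Lagrange.
The subgroups of order 5 are: {e, r^2, r^4, r^6, r^8}.
So G has 1 subgroup of order 5.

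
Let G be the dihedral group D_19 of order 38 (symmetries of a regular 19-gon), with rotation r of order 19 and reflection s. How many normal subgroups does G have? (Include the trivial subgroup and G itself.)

G has 22 subgroups. Checking conjugation-invariance by order — order 1: 1/1 normal; order 2: 0/19 normal; order 19: 1/1 normal; order 38: 1/1 normal.
Total normal subgroups: 3.

3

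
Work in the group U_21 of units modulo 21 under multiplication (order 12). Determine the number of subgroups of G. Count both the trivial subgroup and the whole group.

|G| = 12, so by Lagrange every subgroup order divides 12. Divisors: 1, 2, 3, 4, 6, 12.
Subgroups by order — order 1: 1; order 2: 3; order 3: 1; order 4: 1; order 6: 3; order 12: 1.
Total: 1 + 3 + 1 + 1 + 3 + 1 = 10.

10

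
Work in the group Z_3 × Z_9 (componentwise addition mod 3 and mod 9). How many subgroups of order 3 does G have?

4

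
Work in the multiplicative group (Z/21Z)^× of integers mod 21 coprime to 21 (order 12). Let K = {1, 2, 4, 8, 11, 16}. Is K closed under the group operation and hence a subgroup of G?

Yes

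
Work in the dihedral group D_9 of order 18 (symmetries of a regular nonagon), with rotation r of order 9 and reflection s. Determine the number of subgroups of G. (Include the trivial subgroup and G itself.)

16

|G| = 18, so by Lagrange every subgroup order divides 18. Divisors: 1, 2, 3, 6, 9, 18.
Subgroups by order — order 1: 1; order 2: 9; order 3: 1; order 6: 3; order 9: 1; order 18: 1.
Total: 1 + 9 + 1 + 3 + 1 + 1 = 16.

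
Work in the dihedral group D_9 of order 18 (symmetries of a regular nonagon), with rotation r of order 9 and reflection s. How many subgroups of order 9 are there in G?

1

|G| = 18 and 9 | 18, so subgroups of order 9 are possible by Lagrange.
The subgroups of order 9 are: {e, r, r^2, r^3, r^4, r^5, r^6, r^7, r^8}.
So G has 1 subgroup of order 9.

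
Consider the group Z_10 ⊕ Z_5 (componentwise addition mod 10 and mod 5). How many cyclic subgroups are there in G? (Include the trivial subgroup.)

Group the elements of G by the cyclic subgroup they generate; each cyclic subgroup of order d accounts for φ(d) elements.
Cyclic subgroups by order — order 1: 1; order 2: 1; order 5: 6; order 10: 6.
Total: 14.

14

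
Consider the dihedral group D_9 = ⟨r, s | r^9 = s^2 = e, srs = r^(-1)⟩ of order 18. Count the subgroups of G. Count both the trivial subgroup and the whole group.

16

|G| = 18, so by Lagrange every subgroup order divides 18. Divisors: 1, 2, 3, 6, 9, 18.
Subgroups by order — order 1: 1; order 2: 9; order 3: 1; order 6: 3; order 9: 1; order 18: 1.
Total: 1 + 9 + 1 + 3 + 1 + 1 = 16.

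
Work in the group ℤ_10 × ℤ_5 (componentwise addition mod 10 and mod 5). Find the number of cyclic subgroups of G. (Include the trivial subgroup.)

A cyclic subgroup of order d is generated by each of its φ(d) elements of order d, so the cyclic subgroups of order d number (#elements of order d)/φ(d).
Cyclic subgroups by order — order 1: 1; order 2: 1; order 5: 6; order 10: 6.
Total: 14.

14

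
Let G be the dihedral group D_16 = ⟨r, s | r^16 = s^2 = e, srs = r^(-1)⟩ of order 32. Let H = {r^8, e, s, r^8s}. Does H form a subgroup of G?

|H| = 4 divides |G| = 32, consistent with Lagrange.
H contains the identity, every element's inverse is in H, and H is closed under ·: it is a subgroup.

Yes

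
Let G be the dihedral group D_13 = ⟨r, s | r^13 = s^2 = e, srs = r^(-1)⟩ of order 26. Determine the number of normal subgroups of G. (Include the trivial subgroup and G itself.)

3

G has 16 subgroups. Checking conjugation-invariance by order — order 1: 1/1 normal; order 2: 0/13 normal; order 13: 1/1 normal; order 26: 1/1 normal.
Total normal subgroups: 3.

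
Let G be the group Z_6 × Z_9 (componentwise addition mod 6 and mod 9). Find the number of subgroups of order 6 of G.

4

|G| = 54 and 6 | 54, so subgroups of order 6 are possible by Lagrange.
The subgroups of order 6 are: {(0,0), (0,3), (0,6), (3,0), (3,3), (3,6)}; {(0,0), (1,0), (2,0), (3,0), (4,0), (5,0)}; {(0,0), (1,3), (2,6), (3,0), (4,3), (5,6)}; {(0,0), (1,6), (2,3), (3,0), (4,6), (5,3)}.
So G has 4 subgroups of order 6.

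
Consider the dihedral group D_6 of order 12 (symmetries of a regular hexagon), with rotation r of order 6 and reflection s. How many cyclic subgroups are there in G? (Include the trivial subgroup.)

Each element a generates a cyclic subgroup ⟨a⟩; distinct elements may generate the same one (a cyclic group of order d has φ(d) generators).
Cyclic subgroups by order — order 1: 1; order 2: 7; order 3: 1; order 6: 1.
Total: 10.

10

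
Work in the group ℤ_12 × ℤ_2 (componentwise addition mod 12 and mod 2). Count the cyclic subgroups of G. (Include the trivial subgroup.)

Group the elements of G by the cyclic subgroup they generate; each cyclic subgroup of order d accounts for φ(d) elements.
Cyclic subgroups by order — order 1: 1; order 2: 3; order 3: 1; order 4: 2; order 6: 3; order 12: 2.
Total: 12.

12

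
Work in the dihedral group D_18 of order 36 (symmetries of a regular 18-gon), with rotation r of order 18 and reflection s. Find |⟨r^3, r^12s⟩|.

12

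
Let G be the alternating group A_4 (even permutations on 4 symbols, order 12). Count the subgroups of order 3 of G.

4

|G| = 12 and 3 | 12, so subgroups of order 3 are possible by Lagrange.
The subgroups of order 3 are: {e, (1 2 3), (1 3 2)}; {e, (1 2 4), (1 4 2)}; {e, (1 3 4), (1 4 3)}; {e, (2 3 4), (2 4 3)}.
So G has 4 subgroups of order 3.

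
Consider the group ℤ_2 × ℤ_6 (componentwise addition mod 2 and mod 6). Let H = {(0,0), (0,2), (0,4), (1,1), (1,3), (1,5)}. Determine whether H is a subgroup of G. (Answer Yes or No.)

|H| = 6 divides |G| = 12, consistent with Lagrange.
H contains the identity, every element's inverse is in H, and H is closed under +: it is a subgroup.
In fact H = ⟨(1,5)⟩.

Yes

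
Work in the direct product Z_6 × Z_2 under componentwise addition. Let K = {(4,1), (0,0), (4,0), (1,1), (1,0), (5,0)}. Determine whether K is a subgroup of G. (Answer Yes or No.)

(4,0) ∈ K but its inverse (2,0) ∉ K, so K is not a subgroup.

No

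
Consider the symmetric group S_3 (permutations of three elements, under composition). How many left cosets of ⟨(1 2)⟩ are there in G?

3

|⟨(1 2)⟩| = 2 and |G| = 6.
By Lagrange, [G : H] = |G|/|H| = 6/2 = 3.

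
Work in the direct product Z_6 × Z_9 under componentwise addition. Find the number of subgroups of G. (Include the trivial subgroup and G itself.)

20

|G| = 54, so by Lagrange every subgroup order divides 54. Divisors: 1, 2, 3, 6, 9, 18, 27, 54.
Subgroups by order — order 1: 1; order 2: 1; order 3: 4; order 6: 4; order 9: 4; order 18: 4; order 27: 1; order 54: 1.
Total: 1 + 1 + 4 + 4 + 4 + 4 + 1 + 1 = 20.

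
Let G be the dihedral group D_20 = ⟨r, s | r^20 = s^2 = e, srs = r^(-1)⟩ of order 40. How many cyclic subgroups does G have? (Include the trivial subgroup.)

26

Each element a generates a cyclic subgroup ⟨a⟩; distinct elements may generate the same one (a cyclic group of order d has φ(d) generators).
Cyclic subgroups by order — order 1: 1; order 2: 21; order 4: 1; order 5: 1; order 10: 1; order 20: 1.
Total: 26.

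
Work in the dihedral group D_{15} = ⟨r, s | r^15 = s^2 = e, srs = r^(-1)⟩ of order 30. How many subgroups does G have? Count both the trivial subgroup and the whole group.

28

|G| = 30, so by Lagrange every subgroup order divides 30. Divisors: 1, 2, 3, 5, 6, 10, 15, 30.
Subgroups by order — order 1: 1; order 2: 15; order 3: 1; order 5: 1; order 6: 5; order 10: 3; order 15: 1; order 30: 1.
Total: 1 + 15 + 1 + 1 + 5 + 3 + 1 + 1 = 28.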